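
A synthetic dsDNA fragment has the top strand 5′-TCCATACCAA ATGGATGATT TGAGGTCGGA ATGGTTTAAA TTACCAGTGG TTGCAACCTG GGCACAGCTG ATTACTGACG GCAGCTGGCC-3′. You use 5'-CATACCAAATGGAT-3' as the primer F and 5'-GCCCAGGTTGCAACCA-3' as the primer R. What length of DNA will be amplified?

The forward primer matches the template at positions 3–16.
The reverse primer's reverse complement is TGGTTGCAACCTGGGC, which matches the template at positions 48–63.
Amplicon spans positions 3–63: 61 bp.

61 bp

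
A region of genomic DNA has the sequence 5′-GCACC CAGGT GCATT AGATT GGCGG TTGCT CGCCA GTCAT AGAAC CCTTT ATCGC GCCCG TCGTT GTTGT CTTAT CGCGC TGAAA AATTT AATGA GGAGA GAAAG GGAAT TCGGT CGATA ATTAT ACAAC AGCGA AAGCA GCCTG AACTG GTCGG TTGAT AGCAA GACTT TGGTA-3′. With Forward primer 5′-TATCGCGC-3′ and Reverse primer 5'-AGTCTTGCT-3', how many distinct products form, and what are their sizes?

The forward primer TATCGCGC matches the top strand at positions 50–57, 73–80.
The reverse primer's reverse complement is AGCAAGACT, matching at positions 161–169.
Each forward site pairs with the reverse site to give a product ending at position 169: sizes 120, 97 bp.

Two products: 120 bp, 97 bp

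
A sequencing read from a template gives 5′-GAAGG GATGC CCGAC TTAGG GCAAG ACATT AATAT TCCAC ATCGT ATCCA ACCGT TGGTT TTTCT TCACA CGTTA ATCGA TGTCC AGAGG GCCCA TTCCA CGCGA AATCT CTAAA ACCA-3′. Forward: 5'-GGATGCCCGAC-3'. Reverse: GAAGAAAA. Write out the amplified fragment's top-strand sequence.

Forward primer GGATGCCCGAC is found on the top strand at positions 5–15.
Taking the reverse complement of GAAGAAAA gives TTTTCTTC, found at positions 60–67 on the template; the primer anneals here to the top strand with its 3' end pointing upstream.
The product is the template from position 5 through 67 (63 bp).

5'-GGATGCCCGACTTAGGGCAAGACATTAATATTCCACATCGTATCCAACCGTTGGTTTTTCTTC-3'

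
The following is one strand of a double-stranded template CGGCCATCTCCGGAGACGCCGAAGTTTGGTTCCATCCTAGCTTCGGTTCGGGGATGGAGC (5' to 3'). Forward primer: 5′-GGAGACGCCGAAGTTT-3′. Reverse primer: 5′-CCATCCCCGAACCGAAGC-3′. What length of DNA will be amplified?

46 bp

The forward primer matches the template at positions 12–27.
Taking the reverse complement of CCATCCCCGAACCGAAGC gives GCTTCGGTTCGGGGATGG, found at positions 40–57 on the template; the primer anneals here to the top strand with its 3' end pointing upstream.
Amplicon spans positions 12–57: 46 bp.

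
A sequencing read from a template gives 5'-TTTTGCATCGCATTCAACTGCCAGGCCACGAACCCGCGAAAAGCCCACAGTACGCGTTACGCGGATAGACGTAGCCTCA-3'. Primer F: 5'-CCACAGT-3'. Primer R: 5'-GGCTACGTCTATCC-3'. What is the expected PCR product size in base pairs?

32 bp

Forward primer CCACAGT is found on the top strand at positions 45–51.
The reverse primer's reverse complement is GGATAGACGTAGCC, which matches the template at positions 63–76.
The product runs from position 45 to position 76, so its length is 76 − 45 + 1 = 32 bp.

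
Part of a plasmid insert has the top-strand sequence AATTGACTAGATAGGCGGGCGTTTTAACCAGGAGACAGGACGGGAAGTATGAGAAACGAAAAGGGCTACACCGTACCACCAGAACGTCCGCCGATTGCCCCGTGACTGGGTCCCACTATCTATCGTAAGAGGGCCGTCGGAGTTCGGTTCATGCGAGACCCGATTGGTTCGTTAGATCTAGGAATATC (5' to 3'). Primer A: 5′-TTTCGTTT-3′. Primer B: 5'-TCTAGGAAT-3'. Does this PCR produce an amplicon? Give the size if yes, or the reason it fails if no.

Primer A (TTTCGTTT) has reverse complement AAACGAAA, which matches the top strand at positions 54–61; primer A anneals to the top strand there with its 3' end pointing upstream toward position 54.
Primer B (TCTAGGAAT) matches the top strand directly at positions 177–185; it anneals to the bottom strand with its 3' end pointing downstream toward position 185.
The 3' ends diverge (primer A extends toward position 1, primer B toward position 188), so the primers never converge on a shared product.

No product — the primers' 3' ends point away from each other.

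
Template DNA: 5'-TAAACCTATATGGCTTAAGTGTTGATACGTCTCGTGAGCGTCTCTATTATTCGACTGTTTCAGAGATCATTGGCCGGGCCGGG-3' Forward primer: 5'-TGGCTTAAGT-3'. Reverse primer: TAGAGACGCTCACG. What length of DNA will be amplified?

36 bp

The forward primer matches the template at positions 11–20.
Reverse complement of the reverse primer: CGTGAGCGTCTCTA. This occurs on the top strand at positions 33–46.
Amplicon spans positions 11–46: 36 bp.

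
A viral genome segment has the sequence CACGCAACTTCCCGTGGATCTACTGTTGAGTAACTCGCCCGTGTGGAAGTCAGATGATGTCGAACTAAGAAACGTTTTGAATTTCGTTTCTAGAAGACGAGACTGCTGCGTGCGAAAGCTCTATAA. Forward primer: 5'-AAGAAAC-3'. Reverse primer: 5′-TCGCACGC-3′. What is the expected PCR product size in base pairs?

The forward primer matches the template at positions 67–73.
The reverse primer's reverse complement is GCGTGCGA, which matches the template at positions 108–115.
The product runs from position 67 to position 115, so its length is 115 − 67 + 1 = 49 bp.

49 bp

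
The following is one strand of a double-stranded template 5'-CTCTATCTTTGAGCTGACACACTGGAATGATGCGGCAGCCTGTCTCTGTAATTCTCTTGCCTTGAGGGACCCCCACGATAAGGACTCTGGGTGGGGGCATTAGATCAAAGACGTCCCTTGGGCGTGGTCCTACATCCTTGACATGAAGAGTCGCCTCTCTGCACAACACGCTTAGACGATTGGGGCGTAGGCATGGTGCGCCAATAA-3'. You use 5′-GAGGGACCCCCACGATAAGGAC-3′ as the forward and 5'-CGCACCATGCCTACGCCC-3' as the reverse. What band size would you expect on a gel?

Forward primer GAGGGACCCCCACGATAAGGAC is found on the top strand at positions 64–85.
Reverse complement of the reverse primer: GGGCGTAGGCATGGTGCG. This occurs on the top strand at positions 183–200.
Amplicon spans positions 64–200: 137 bp.

137 bp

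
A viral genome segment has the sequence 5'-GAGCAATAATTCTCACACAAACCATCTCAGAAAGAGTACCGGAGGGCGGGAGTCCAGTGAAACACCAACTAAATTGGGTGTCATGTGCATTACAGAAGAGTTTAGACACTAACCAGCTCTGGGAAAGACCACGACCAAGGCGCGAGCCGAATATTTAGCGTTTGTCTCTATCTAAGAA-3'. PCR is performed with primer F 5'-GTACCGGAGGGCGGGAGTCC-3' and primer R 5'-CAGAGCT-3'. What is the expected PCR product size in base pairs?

Forward primer GTACCGGAGGGCGGGAGTCC is found on the top strand at positions 36–55.
Reverse complement of the reverse primer: AGCTCTG. This occurs on the top strand at positions 115–121.
Amplicon spans positions 36–121: 86 bp.

86 bp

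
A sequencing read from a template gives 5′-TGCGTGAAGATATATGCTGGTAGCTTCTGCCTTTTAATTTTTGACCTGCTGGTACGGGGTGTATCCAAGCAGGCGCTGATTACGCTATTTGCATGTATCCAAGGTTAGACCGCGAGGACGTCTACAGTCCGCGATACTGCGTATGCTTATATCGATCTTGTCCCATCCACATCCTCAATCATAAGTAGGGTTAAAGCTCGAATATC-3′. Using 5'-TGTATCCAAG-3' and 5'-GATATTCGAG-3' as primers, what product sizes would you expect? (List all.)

147 bp, 113 bp

The forward primer TGTATCCAAG matches the top strand at positions 60–69, 94–103.
The reverse primer's reverse complement is CTCGAATATC, matching at positions 197–206.
Each forward site pairs with the reverse site to give a product ending at position 206: sizes 147, 113 bp.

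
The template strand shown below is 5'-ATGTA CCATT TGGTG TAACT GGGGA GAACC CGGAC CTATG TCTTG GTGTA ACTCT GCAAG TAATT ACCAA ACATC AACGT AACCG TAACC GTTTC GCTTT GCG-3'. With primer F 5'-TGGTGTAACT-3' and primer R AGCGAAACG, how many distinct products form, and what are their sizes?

Two products: 88 bp, 55 bp

The forward primer TGGTGTAACT matches the top strand at positions 11–20, 44–53.
The reverse primer's reverse complement is CGTTTCGCT, matching at positions 90–98.
Each forward site pairs with the reverse site to give a product ending at position 98: sizes 88, 55 bp.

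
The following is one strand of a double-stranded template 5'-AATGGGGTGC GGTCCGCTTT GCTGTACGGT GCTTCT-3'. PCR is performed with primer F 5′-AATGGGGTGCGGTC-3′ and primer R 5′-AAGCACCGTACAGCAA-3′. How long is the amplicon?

34 bp

Scanning the template, AATGGGGTGCGGTC occurs at positions 1–14; this primer anneals to the bottom strand there with its 3' end pointing downstream.
Taking the reverse complement of AAGCACCGTACAGCAA gives TTGCTGTACGGTGCTT, found at positions 19–34 on the template; the primer anneals here to the top strand with its 3' end pointing upstream.
Amplicon spans positions 1–34: 34 bp.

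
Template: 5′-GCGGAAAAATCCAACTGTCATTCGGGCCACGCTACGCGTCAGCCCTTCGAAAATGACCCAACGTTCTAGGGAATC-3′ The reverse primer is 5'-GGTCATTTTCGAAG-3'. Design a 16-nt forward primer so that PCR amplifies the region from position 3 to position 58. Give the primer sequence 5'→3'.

The reverse primer's reverse complement CTTCGAAAATGACC matches the template at positions 45–58; the product starts at position 3.
The forward primer is identical to the top strand over positions 3–18: GGAAAAATCCAACTGT.

5'-GGAAAAATCCAACTGT-3'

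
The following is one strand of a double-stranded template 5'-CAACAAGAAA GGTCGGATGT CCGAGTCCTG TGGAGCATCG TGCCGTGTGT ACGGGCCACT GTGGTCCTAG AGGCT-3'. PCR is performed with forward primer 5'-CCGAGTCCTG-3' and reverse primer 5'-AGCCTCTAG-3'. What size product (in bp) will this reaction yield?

55 bp

The forward primer matches the template at positions 21–30.
Reverse complement of the reverse primer: CTAGAGGCT. This occurs on the top strand at positions 67–75.
Amplicon spans positions 21–75: 55 bp.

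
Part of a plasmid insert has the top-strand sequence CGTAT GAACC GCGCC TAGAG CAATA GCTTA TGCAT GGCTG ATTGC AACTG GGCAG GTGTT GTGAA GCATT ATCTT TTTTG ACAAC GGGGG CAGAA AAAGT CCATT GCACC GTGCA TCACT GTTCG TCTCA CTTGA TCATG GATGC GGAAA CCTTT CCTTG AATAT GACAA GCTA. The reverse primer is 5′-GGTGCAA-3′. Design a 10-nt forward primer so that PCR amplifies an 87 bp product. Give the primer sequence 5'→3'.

5'-TAGCTTATGC-3'

The reverse primer's reverse complement TTGCACC matches the template at positions 104–110, so the product ends at position 110.
An 87 bp product then starts at position 110 − 87 + 1 = 24.
The forward primer is identical to the top strand there: TAGCTTATGC.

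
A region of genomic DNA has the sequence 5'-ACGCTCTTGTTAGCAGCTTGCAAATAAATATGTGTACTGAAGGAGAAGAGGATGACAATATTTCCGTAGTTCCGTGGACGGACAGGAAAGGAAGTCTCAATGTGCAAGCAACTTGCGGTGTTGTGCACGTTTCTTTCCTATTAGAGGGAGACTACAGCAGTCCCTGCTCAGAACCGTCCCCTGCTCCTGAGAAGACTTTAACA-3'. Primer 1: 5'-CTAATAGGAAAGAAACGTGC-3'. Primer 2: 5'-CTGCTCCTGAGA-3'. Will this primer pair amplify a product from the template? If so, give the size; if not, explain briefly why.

No product — the primers' 3' ends point away from each other.

Primer 1 (CTAATAGGAAAGAAACGTGC) has reverse complement GCACGTTTCTTTCCTATTAG, which matches the top strand at positions 125–144; primer 1 anneals to the top strand there with its 3' end pointing upstream toward position 125.
Primer 2 (CTGCTCCTGAGA) matches the top strand directly at positions 181–192; it anneals to the bottom strand with its 3' end pointing downstream toward position 192.
The 3' ends diverge (primer 1 extends toward position 1, primer 2 toward position 203), so the primers never converge on a shared product.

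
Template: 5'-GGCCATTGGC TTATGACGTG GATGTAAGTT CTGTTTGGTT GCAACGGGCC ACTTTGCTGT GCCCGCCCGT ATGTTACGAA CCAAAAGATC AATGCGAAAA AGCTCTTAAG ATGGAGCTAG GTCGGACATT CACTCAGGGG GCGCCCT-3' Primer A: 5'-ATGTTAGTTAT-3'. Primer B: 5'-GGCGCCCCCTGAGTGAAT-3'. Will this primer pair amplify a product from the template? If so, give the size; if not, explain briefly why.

No product — primer A has no binding site in the template.

Primer A (ATGTTAGTTAT) does not match the top strand, and its reverse complement ATAACTAACAT does not match either.
With no annealing site for primer A, no amplification occurs.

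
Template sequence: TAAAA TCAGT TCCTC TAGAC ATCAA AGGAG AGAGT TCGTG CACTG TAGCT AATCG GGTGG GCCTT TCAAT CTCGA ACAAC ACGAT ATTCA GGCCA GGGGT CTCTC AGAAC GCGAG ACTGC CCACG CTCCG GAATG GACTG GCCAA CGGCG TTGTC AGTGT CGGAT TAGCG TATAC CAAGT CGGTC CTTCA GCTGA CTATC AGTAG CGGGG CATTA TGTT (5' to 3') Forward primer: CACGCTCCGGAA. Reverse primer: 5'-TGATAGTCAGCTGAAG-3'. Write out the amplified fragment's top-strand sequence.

Scanning the template, CACGCTCCGGAA occurs at positions 122–133; this primer anneals to the bottom strand there with its 3' end pointing downstream.
Taking the reverse complement of TGATAGTCAGCTGAAG gives CTTCAGCTGACTATCA, found at positions 186–201 on the template; the primer anneals here to the top strand with its 3' end pointing upstream.
The product is the template from position 122 through 201 (80 bp).

5'-CACGCTCCGGAATGGACTGGCCAACGGCGTTGTCAGTGTCGGATTAGCGTATACCAAGTCGGTCCTTCAGCTGACTATCA-3'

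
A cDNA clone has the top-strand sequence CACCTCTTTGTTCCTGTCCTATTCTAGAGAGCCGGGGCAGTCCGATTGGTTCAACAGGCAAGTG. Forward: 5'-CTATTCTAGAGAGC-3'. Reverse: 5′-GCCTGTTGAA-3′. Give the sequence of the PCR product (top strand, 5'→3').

5'-CTATTCTAGAGAGCCGGGGCAGTCCGATTGGTTCAACAGGC-3'

Scanning the template, CTATTCTAGAGAGC occurs at positions 19–32; this primer anneals to the bottom strand there with its 3' end pointing downstream.
Taking the reverse complement of GCCTGTTGAA gives TTCAACAGGC, found at positions 50–59 on the template; the primer anneals here to the top strand with its 3' end pointing upstream.
The product is the template from position 19 through 59 (41 bp).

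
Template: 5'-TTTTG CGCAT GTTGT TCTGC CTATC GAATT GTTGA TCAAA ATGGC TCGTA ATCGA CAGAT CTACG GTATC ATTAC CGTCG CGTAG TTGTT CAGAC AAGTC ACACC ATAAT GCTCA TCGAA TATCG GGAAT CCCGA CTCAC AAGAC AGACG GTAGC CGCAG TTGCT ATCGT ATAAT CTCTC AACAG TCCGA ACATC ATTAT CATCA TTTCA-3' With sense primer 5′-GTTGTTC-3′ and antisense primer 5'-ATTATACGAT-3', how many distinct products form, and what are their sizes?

Two products: 165 bp, 91 bp

The forward primer GTTGTTC matches the top strand at positions 11–17, 85–91.
The reverse primer's reverse complement is ATCGTATAAT, matching at positions 166–175.
Each forward site pairs with the reverse site to give a product ending at position 175: sizes 165, 91 bp.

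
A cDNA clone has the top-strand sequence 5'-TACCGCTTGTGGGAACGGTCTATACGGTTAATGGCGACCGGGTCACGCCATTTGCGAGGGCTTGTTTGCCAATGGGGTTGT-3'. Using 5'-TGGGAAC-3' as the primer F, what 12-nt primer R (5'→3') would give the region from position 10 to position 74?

5'-CATTGGCAAACA-3'

The product's 3' end on the top strand is position 74.
The reverse primer anneals to the top strand over positions 63–74, i.e. to TGTTTGCCAATG.
Its sequence written 5'→3' is the reverse complement: CATTGGCAAACA.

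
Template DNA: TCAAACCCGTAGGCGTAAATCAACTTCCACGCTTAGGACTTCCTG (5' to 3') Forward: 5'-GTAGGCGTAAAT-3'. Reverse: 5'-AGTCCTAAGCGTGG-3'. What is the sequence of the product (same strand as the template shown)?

5'-GTAGGCGTAAATCAACTTCCACGCTTAGGACT-3'

The forward primer matches the template at positions 9–20.
Reverse complement of the reverse primer: CCACGCTTAGGACT. This occurs on the top strand at positions 27–40.
The product is the template from position 9 through 40 (32 bp).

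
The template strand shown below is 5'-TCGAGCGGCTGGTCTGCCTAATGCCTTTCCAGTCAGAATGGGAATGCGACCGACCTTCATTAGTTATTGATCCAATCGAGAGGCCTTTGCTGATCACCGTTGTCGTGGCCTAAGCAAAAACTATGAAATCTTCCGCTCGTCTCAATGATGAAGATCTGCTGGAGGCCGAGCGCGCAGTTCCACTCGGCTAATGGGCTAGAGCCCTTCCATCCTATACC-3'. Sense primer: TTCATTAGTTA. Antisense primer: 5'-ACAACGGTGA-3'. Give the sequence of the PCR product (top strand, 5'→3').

5'-TTCATTAGTTATTGATCCAATCGAGAGGCCTTTGCTGATCACCGTTGT-3'

The forward primer matches the template at positions 56–66.
Reverse complement of the reverse primer: TCACCGTTGT. This occurs on the top strand at positions 94–103.
The product is the template from position 56 through 103 (48 bp).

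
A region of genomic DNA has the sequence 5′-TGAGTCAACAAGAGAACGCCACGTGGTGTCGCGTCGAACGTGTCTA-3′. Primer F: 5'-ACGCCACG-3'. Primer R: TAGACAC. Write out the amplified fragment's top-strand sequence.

Scanning the template, ACGCCACG occurs at positions 16–23; this primer anneals to the bottom strand there with its 3' end pointing downstream.
The reverse primer's reverse complement is GTGTCTA, which matches the template at positions 40–46.
The product is the template from position 16 through 46 (31 bp).

5'-ACGCCACGTGGTGTCGCGTCGAACGTGTCTA-3'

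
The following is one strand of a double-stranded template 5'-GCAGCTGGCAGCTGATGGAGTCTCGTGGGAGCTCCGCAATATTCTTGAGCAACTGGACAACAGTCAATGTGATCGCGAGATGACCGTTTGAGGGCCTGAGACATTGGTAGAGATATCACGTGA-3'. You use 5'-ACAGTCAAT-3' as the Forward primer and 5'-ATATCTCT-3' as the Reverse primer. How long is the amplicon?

57 bp

Forward primer ACAGTCAAT is found on the top strand at positions 60–68.
The reverse primer's reverse complement is AGAGATAT, which matches the template at positions 109–116.
Product length = (reverse-primer end) − (forward-primer start) + 1 = 116 − 60 + 1 = 57 bp.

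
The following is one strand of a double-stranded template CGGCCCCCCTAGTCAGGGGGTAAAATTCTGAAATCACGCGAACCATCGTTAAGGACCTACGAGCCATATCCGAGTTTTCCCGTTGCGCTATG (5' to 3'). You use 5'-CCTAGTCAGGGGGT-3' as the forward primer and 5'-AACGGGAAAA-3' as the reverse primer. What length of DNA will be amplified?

Scanning the template, CCTAGTCAGGGGGT occurs at positions 8–21; this primer anneals to the bottom strand there with its 3' end pointing downstream.
The reverse primer's reverse complement is TTTTCCCGTT, which matches the template at positions 75–84.
Product length = (reverse-primer end) − (forward-primer start) + 1 = 84 − 8 + 1 = 77 bp.

77 bp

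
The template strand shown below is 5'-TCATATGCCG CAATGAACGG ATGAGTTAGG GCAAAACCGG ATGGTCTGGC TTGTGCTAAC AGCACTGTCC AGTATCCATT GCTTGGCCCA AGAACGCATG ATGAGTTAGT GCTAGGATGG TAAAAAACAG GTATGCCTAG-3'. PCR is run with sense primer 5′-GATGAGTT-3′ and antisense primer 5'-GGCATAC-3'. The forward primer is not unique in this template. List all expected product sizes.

The forward primer GATGAGTT matches the top strand at positions 20–27, 100–107.
The reverse primer's reverse complement is GTATGCC, matching at positions 131–137.
Each forward site pairs with the reverse site to give a product ending at position 137: sizes 118, 38 bp.

118 bp, 38 bp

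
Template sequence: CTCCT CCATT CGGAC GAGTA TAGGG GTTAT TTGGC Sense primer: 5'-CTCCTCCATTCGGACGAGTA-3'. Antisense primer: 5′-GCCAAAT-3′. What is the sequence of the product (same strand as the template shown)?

Scanning the template, CTCCTCCATTCGGACGAGTA occurs at positions 1–20; this primer anneals to the bottom strand there with its 3' end pointing downstream.
Taking the reverse complement of GCCAAAT gives ATTTGGC, found at positions 29–35 on the template; the primer anneals here to the top strand with its 3' end pointing upstream.
The product is the template from position 1 through 35 (35 bp).

5'-CTCCTCCATTCGGACGAGTATAGGGGTTATTTGGC-3'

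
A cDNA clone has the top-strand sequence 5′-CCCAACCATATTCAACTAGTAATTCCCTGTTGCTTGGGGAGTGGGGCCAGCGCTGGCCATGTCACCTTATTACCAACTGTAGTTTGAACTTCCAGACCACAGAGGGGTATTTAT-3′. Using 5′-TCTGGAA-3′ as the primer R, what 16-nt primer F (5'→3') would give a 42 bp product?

5'-GGCCATGTCACCTTAT-3'

The reverse primer's reverse complement TTCCAGA matches the template at positions 90–96, so the product ends at position 96.
A 42 bp product then starts at position 96 − 42 + 1 = 55.
The forward primer is identical to the top strand there: GGCCATGTCACCTTAT.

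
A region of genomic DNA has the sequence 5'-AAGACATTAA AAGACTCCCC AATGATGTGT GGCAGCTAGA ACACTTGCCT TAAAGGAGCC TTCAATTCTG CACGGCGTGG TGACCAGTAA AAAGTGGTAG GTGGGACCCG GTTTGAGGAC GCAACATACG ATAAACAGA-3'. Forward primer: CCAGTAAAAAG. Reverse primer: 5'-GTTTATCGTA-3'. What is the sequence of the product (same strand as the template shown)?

5'-CCAGTAAAAAGTGGTAGGTGGGACCCGGTTTGAGGACGCAACATACGATAAAC-3'

The forward primer matches the template at positions 84–94.
Taking the reverse complement of GTTTATCGTA gives TACGATAAAC, found at positions 127–136 on the template; the primer anneals here to the top strand with its 3' end pointing upstream.
The product is the template from position 84 through 136 (53 bp).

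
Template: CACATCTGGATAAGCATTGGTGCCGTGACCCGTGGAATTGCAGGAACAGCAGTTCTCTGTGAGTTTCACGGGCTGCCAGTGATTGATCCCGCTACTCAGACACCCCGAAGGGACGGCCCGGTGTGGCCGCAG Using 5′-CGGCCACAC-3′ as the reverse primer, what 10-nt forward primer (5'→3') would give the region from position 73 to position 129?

The reverse primer's reverse complement GTGTGGCCG matches the template at positions 121–129; the product starts at position 73.
The forward primer is identical to the top strand over positions 73–82: CTGCCAGTGA.

5'-CTGCCAGTGA-3'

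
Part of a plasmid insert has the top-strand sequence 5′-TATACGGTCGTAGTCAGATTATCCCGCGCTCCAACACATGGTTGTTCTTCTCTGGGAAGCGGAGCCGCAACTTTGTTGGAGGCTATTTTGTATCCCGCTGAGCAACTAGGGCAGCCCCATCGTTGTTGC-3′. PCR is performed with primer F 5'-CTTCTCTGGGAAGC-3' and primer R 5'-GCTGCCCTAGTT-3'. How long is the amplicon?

Forward primer CTTCTCTGGGAAGC is found on the top strand at positions 47–60.
The reverse primer's reverse complement is AACTAGGGCAGC, which matches the template at positions 104–115.
Product length = (reverse-primer end) − (forward-primer start) + 1 = 115 − 47 + 1 = 69 bp.

69 bp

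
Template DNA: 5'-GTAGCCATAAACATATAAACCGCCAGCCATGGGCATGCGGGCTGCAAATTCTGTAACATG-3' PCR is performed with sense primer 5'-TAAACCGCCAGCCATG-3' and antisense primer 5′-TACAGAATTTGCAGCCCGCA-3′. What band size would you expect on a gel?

40 bp

Scanning the template, TAAACCGCCAGCCATG occurs at positions 16–31; this primer anneals to the bottom strand there with its 3' end pointing downstream.
Reverse complement of the reverse primer: TGCGGGCTGCAAATTCTGTA. This occurs on the top strand at positions 36–55.
The product runs from position 16 to position 55, so its length is 55 − 16 + 1 = 40 bp.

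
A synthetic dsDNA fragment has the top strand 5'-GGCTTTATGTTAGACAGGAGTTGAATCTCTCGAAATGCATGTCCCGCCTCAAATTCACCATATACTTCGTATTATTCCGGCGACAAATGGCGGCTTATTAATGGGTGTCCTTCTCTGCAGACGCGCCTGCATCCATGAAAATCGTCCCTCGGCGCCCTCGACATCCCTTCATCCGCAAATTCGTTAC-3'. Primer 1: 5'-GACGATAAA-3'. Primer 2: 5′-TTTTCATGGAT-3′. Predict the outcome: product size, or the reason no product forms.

Primer 1 (GACGATAAA) does not match the top strand, and its reverse complement TTTATCGTC does not match either.
With no annealing site for primer 1, no amplification occurs.

No product — primer 1 has no binding site in the template.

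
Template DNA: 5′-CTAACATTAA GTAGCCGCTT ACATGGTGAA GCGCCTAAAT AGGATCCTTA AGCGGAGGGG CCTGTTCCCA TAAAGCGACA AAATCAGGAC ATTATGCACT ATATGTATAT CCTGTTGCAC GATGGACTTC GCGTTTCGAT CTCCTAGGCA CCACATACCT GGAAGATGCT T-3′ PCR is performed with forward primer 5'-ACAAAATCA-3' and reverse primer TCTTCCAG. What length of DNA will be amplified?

89 bp

Forward primer ACAAAATCA is found on the top strand at positions 78–86.
Taking the reverse complement of TCTTCCAG gives CTGGAAGA, found at positions 159–166 on the template; the primer anneals here to the top strand with its 3' end pointing upstream.
The product runs from position 78 to position 166, so its length is 166 − 78 + 1 = 89 bp.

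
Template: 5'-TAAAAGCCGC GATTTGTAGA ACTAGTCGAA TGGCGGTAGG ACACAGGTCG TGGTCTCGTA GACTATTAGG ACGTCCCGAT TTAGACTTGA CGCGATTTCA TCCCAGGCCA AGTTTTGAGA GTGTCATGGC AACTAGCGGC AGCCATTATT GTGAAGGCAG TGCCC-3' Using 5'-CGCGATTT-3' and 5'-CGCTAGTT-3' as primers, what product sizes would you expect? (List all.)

131 bp, 48 bp

The forward primer CGCGATTT matches the top strand at positions 8–15, 91–98.
The reverse primer's reverse complement is AACTAGCG, matching at positions 131–138.
Each forward site pairs with the reverse site to give a product ending at position 138: sizes 131, 48 bp.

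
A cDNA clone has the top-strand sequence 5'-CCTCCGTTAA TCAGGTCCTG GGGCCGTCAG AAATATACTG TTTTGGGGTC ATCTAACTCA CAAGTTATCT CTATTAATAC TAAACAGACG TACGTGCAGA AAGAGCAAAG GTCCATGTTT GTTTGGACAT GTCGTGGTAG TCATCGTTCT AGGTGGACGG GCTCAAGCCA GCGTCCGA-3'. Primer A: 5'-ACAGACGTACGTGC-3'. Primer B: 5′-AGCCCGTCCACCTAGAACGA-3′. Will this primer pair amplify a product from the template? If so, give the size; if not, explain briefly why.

Yes — an 80 bp product.

Primer A (ACAGACGTACGTGC) matches the top strand at positions 84–97; it acts as a forward primer.
Primer B's reverse complement is TCGTTCTAGGTGGACGGGCT, matching the top strand at positions 144–163; it acts as a reverse primer.
The 3' ends face each other across positions 84–163, giving an 80 bp product.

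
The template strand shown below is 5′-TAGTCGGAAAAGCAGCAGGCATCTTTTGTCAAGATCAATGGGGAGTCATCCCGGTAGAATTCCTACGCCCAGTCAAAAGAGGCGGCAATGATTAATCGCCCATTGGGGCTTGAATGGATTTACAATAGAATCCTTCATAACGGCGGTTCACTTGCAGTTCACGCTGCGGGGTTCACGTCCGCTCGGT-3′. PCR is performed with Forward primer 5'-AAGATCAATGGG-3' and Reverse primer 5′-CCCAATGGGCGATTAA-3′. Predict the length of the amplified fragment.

Forward primer AAGATCAATGGG is found on the top strand at positions 31–42.
Reverse complement of the reverse primer: TTAATCGCCCATTGGG. This occurs on the top strand at positions 92–107.
The product runs from position 31 to position 107, so its length is 107 − 31 + 1 = 77 bp.

77 bp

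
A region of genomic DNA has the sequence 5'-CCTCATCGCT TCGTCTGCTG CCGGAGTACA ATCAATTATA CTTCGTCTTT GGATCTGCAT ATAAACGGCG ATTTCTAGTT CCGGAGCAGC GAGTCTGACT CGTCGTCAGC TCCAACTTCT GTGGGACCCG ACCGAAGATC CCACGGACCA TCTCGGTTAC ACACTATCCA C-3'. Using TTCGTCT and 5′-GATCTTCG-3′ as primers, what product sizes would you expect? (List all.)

The forward primer TTCGTCT matches the top strand at positions 10–16, 42–48.
The reverse primer's reverse complement is CGAAGATC, matching at positions 133–140.
Each forward site pairs with the reverse site to give a product ending at position 140: sizes 131, 99 bp.

131 bp, 99 bp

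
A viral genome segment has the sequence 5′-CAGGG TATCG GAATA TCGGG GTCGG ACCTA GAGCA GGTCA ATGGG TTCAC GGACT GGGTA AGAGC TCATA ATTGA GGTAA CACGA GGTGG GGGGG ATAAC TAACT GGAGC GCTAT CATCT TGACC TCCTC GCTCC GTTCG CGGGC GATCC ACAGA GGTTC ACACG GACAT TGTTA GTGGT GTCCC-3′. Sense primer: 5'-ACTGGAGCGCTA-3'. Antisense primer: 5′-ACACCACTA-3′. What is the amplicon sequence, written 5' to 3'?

5'-ACTGGAGCGCTATCATCTTGACCTCCTCGCTCCGTTCGCGGGCGATCCACAGAGGTTCACACGGACATTGTTAGTGGTGT-3'

The forward primer matches the template at positions 103–114.
Reverse complement of the reverse primer: TAGTGGTGT. This occurs on the top strand at positions 174–182.
The product is the template from position 103 through 182 (80 bp).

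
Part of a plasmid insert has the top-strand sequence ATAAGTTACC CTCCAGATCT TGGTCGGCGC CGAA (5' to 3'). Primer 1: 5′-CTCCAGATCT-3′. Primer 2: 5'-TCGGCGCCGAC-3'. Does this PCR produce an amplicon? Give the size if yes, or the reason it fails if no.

Primer 1 (CTCCAGATCT) matches the top strand at positions 11–20; it acts as a forward primer.
Primer 2's reverse complement is GTCGGCGCCGA, matching the top strand at positions 23–33; it acts as a reverse primer.
The 3' ends face each other across positions 11–33, giving a 23 bp product.

Yes — a 23 bp product.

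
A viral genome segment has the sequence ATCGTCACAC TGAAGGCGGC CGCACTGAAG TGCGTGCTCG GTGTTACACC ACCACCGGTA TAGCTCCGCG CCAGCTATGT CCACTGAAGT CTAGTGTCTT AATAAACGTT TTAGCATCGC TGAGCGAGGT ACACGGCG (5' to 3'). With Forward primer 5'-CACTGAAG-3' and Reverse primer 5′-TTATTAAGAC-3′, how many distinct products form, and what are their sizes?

The forward primer CACTGAAG matches the top strand at positions 8–15, 23–30, 82–89.
The reverse primer's reverse complement is GTCTTAATAA, matching at positions 96–105.
Each forward site pairs with the reverse site to give a product ending at position 105: sizes 98, 83, 24 bp.

Three products: 98 bp, 83 bp, 24 bp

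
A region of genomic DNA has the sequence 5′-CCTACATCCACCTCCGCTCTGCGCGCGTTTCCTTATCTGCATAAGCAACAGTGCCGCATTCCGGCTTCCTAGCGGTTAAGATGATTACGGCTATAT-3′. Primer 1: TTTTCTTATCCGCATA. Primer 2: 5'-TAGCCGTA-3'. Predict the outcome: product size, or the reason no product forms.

Primer 1 (TTTTCTTATCCGCATA) does not match the top strand, and its reverse complement TATGCGGATAAGAAAA does not match either.
With no annealing site for primer 1, no amplification occurs.

No product — primer 1 has no binding site in the template.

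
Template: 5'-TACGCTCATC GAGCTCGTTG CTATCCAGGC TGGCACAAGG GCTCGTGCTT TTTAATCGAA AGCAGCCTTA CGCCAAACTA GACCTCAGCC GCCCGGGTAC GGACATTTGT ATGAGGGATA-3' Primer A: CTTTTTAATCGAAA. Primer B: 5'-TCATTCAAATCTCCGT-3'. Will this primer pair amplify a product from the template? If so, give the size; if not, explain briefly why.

No product — primer B has no binding site in the template.

Primer B (TCATTCAAATCTCCGT) does not match the top strand, and its reverse complement ACGGAGATTTGAATGA does not match either.
With no annealing site for primer B, no amplification occurs.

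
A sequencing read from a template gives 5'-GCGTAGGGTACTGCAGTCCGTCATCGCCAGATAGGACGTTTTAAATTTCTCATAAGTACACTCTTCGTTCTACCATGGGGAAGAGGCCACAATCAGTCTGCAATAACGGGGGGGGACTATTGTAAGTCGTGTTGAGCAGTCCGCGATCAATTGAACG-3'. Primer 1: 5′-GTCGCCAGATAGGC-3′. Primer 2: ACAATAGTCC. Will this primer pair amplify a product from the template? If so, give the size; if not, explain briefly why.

Primer 1 (GTCGCCAGATAGGC) does not match the top strand, and its reverse complement GCCTATCTGGCGAC does not match either.
With no annealing site for primer 1, no amplification occurs.

No product — primer 1 has no binding site in the template.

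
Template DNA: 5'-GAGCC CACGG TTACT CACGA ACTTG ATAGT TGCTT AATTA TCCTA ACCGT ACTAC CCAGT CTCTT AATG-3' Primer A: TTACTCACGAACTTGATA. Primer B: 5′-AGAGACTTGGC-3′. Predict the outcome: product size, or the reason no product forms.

No product — primer B has no binding site in the template.

Primer B (AGAGACTTGGC) does not match the top strand, and its reverse complement GCCAAGTCTCT does not match either.
With no annealing site for primer B, no amplification occurs.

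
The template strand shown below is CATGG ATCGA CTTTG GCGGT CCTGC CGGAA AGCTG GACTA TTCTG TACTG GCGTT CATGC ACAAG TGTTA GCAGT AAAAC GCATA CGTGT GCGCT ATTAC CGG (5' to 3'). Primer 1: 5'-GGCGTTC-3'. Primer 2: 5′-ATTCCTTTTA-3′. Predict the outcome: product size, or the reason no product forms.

Primer 2 (ATTCCTTTTA) does not match the top strand, and its reverse complement TAAAAGGAAT does not match either.
With no annealing site for primer 2, no amplification occurs.

No product — primer 2 has no binding site in the template.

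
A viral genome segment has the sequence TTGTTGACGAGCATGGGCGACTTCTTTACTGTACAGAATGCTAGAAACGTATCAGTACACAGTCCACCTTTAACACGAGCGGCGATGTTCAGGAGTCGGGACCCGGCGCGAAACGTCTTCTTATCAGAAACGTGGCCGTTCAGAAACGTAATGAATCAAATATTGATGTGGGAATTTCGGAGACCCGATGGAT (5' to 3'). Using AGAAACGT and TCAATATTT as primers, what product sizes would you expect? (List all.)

The forward primer AGAAACGT matches the top strand at positions 43–50, 126–133, 142–149.
The reverse primer's reverse complement is AAATATTGA, matching at positions 158–166.
Each forward site pairs with the reverse site to give a product ending at position 166: sizes 124, 41, 25 bp.

124 bp, 41 bp, 25 bp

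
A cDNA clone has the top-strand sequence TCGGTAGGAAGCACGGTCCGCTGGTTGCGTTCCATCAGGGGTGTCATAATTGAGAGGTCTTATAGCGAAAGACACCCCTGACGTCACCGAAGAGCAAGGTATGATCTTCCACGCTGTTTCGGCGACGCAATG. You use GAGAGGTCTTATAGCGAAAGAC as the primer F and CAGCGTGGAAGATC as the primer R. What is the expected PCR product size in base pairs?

65 bp

Forward primer GAGAGGTCTTATAGCGAAAGAC is found on the top strand at positions 52–73.
The reverse primer's reverse complement is GATCTTCCACGCTG, which matches the template at positions 103–116.
Amplicon spans positions 52–116: 65 bp.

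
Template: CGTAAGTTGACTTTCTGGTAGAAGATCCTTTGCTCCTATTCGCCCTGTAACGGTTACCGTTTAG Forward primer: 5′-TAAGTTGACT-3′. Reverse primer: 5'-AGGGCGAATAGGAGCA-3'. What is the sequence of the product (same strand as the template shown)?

Scanning the template, TAAGTTGACT occurs at positions 3–12; this primer anneals to the bottom strand there with its 3' end pointing downstream.
The reverse primer's reverse complement is TGCTCCTATTCGCCCT, which matches the template at positions 31–46.
The product is the template from position 3 through 46 (44 bp).

5'-TAAGTTGACTTTCTGGTAGAAGATCCTTTGCTCCTATTCGCCCT-3'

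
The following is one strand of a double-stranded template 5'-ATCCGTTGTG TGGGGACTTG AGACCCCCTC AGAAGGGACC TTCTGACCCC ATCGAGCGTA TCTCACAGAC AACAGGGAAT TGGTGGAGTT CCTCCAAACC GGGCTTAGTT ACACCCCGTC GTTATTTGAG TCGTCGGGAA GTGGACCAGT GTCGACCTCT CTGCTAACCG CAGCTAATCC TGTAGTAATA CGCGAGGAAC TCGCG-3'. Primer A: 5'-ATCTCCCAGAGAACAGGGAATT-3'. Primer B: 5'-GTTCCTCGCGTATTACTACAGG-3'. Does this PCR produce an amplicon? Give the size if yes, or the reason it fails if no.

Primer A (ATCTCCCAGAGAACAGGGAATT) does not match the top strand, and its reverse complement AATTCCCTGTTCTCTGGGAGAT does not match either.
With no annealing site for primer A, no amplification occurs.

No product — primer A has no binding site in the template.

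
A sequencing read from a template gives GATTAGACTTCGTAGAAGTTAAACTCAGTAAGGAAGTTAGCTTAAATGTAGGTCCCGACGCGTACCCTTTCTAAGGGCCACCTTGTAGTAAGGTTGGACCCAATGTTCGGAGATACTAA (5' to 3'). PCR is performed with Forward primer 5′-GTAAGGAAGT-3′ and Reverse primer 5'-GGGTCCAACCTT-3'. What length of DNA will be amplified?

Scanning the template, GTAAGGAAGT occurs at positions 28–37; this primer anneals to the bottom strand there with its 3' end pointing downstream.
Taking the reverse complement of GGGTCCAACCTT gives AAGGTTGGACCC, found at positions 90–101 on the template; the primer anneals here to the top strand with its 3' end pointing upstream.
Product length = (reverse-primer end) − (forward-primer start) + 1 = 101 − 28 + 1 = 74 bp.

74 bp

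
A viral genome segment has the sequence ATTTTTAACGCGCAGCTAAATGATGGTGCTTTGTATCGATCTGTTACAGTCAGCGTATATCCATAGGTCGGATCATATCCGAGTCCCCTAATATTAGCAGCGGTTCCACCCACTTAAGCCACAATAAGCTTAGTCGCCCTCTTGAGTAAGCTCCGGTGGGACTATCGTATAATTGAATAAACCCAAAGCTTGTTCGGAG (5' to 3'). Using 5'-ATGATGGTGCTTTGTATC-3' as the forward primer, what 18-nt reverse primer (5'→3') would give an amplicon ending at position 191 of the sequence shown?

The forward primer binds at positions 20–37; the product's 3' end on the top strand is position 191.
The reverse primer anneals to the top strand over positions 174–191, i.e. to TGAATAAACCCAAAGCTT.
Its sequence written 5'→3' is the reverse complement: AAGCTTTGGGTTTATTCA.

5'-AAGCTTTGGGTTTATTCA-3'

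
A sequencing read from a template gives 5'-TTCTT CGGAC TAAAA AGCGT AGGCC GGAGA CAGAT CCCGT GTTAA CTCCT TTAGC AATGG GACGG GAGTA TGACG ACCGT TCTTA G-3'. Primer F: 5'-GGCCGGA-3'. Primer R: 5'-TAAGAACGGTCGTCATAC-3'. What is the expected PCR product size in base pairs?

64 bp

The forward primer matches the template at positions 22–28.
The reverse primer's reverse complement is GTATGACGACCGTTCTTA, which matches the template at positions 68–85.
Product length = (reverse-primer end) − (forward-primer start) + 1 = 85 − 22 + 1 = 64 bp.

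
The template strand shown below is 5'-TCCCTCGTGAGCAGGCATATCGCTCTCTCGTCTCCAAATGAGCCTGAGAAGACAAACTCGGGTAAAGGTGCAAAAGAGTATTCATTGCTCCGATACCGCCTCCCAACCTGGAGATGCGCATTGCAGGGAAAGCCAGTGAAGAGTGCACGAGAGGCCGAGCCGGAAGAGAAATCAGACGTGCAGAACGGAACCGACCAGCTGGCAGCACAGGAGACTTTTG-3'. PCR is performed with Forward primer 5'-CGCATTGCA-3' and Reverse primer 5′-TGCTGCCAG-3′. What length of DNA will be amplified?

The forward primer matches the template at positions 117–125.
Reverse complement of the reverse primer: CTGGCAGCA. This occurs on the top strand at positions 199–207.
The product runs from position 117 to position 207, so its length is 207 − 117 + 1 = 91 bp.

91 bp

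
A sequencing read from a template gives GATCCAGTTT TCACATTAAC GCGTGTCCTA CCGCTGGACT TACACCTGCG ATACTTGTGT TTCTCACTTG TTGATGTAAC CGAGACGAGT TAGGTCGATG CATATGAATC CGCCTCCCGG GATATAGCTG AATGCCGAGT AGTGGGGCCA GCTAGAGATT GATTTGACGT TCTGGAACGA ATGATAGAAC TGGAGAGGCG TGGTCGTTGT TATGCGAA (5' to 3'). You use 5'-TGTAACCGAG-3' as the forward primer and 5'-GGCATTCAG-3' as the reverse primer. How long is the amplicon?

62 bp

Scanning the template, TGTAACCGAG occurs at positions 75–84; this primer anneals to the bottom strand there with its 3' end pointing downstream.
The reverse primer's reverse complement is CTGAATGCC, which matches the template at positions 128–136.
The product runs from position 75 to position 136, so its length is 136 − 75 + 1 = 62 bp.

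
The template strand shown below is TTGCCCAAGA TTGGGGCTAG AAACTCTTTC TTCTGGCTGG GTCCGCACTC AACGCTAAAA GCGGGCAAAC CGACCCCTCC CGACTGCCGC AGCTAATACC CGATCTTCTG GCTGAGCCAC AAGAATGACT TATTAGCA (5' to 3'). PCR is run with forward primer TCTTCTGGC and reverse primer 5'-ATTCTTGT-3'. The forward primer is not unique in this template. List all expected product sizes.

98 bp, 23 bp

The forward primer TCTTCTGGC matches the top strand at positions 29–37, 104–112.
The reverse primer's reverse complement is ACAAGAAT, matching at positions 119–126.
Each forward site pairs with the reverse site to give a product ending at position 126: sizes 98, 23 bp.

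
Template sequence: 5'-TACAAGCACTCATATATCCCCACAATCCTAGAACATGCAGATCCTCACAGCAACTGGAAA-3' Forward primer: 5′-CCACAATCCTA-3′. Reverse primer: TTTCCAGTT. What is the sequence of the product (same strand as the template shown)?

5'-CCACAATCCTAGAACATGCAGATCCTCACAGCAACTGGAAA-3'

Scanning the template, CCACAATCCTA occurs at positions 20–30; this primer anneals to the bottom strand there with its 3' end pointing downstream.
Taking the reverse complement of TTTCCAGTT gives AACTGGAAA, found at positions 52–60 on the template; the primer anneals here to the top strand with its 3' end pointing upstream.
The product is the template from position 20 through 60 (41 bp).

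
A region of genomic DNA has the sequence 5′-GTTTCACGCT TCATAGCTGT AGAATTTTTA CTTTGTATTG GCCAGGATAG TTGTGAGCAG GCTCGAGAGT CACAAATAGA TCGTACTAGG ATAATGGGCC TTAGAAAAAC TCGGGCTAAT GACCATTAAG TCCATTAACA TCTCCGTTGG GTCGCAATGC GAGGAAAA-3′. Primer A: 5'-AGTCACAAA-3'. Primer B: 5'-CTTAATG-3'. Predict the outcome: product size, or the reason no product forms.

Primer A (AGTCACAAA) matches the top strand at positions 68–76; it acts as a forward primer.
Primer B's reverse complement is CATTAAG, matching the top strand at positions 124–130; it acts as a reverse primer.
The 3' ends face each other across positions 68–130, giving a 63 bp product.

Yes — a 63 bp product.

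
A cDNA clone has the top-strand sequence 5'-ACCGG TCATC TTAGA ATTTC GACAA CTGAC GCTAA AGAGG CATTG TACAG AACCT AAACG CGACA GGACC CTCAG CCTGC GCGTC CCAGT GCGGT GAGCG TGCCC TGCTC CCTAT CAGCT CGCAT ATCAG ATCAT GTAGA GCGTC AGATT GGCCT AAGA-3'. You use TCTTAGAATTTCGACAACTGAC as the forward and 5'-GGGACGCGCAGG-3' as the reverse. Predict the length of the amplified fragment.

79 bp

Scanning the template, TCTTAGAATTTCGACAACTGAC occurs at positions 9–30; this primer anneals to the bottom strand there with its 3' end pointing downstream.
Taking the reverse complement of GGGACGCGCAGG gives CCTGCGCGTCCC, found at positions 76–87 on the template; the primer anneals here to the top strand with its 3' end pointing upstream.
The product runs from position 9 to position 87, so its length is 87 − 9 + 1 = 79 bp.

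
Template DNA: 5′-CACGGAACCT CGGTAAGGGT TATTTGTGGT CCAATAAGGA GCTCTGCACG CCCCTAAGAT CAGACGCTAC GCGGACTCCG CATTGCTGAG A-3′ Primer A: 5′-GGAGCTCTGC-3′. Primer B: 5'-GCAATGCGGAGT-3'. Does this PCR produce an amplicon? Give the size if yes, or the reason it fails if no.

Yes — a 49 bp product.

Primer A (GGAGCTCTGC) matches the top strand at positions 38–47; it acts as a forward primer.
Primer B's reverse complement is ACTCCGCATTGC, matching the top strand at positions 75–86; it acts as a reverse primer.
The 3' ends face each other across positions 38–86, giving a 49 bp product.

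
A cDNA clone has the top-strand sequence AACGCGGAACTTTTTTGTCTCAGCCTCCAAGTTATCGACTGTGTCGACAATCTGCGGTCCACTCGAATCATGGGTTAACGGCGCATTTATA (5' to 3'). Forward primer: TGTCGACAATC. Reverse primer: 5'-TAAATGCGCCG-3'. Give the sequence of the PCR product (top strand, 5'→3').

5'-TGTCGACAATCTGCGGTCCACTCGAATCATGGGTTAACGGCGCATTTA-3'

The forward primer matches the template at positions 42–52.
Reverse complement of the reverse primer: CGGCGCATTTA. This occurs on the top strand at positions 79–89.
The product is the template from position 42 through 89 (48 bp).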